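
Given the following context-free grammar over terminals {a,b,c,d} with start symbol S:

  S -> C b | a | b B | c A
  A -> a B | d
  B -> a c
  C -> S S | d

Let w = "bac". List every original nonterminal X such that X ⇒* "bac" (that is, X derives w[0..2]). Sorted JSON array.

Convert to CNF:
  S -> C T2 | T1 A | T2 B | a
  A -> T0 B | d
  B -> T0 T1
  C -> S S | d
  T0 -> a
  T1 -> c
  T2 -> b

CYK fill — only the sub-triangle for w[0..2]:
  [0..0]={T2}  "b"  orig:{}
  [1..1]={S,T0}  "a"  orig:{S}
  [2..2]={T1}  "c"  orig:{}
  [0..1]=∅  "ba"
  [1..2]={B}  "ac"
  [0..2]={S}  "bac"

Original NTs in T[0,2] deriving "bac": ["S"]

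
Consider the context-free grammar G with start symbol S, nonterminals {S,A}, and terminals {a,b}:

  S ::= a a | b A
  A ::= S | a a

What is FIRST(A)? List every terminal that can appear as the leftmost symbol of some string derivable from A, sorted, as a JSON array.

FIRST iteration:
[1]
  A via A→a a: +{a}
  S via S→a a: +{a}
  S via S→b A: +{b}
  FIRST(S)={a,b}  FIRST(A)={a}
[2]
  A via A→S: +{b}
  FIRST(S)={a,b}  FIRST(A)={a,b}
[3] (no change)
  FIRST(S)={a,b}  FIRST(A)={a,b}

FIRST(A) = ["a", "b"]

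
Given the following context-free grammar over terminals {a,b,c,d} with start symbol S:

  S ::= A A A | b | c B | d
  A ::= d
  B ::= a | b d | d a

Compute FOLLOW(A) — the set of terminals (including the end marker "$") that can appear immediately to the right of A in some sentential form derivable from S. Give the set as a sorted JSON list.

Compute FIRST by fixpoint:
round 1:
  A via A→d: +{d}
  B via B→a: +{a}
  B via B→b d: +{b}
  B via B→d a: +{d}
  S via S→A A A: +{d}
  S via S→b: +{b}
  S via S→c B: +{c}
  S: {b,c,d}  A: {d}  B: {a,b,d}
round 2: done
  S: {b,c,d}  A: {d}  B: {a,b,d}

FOLLOW sets:
FOLLOW(S) := {$}
[1]
  S→A A A: FOLLOW(A) ⊇ FIRST(A) = {d}; new: +{d}
  S→A A A: FOLLOW(A) ⊇ FOLLOW(S) ⊇ {$}; new: +{$}
  S→c B: FOLLOW(B) ⊇ FOLLOW(S) ⊇ {$}; new: +{$}
  S: {$}  A: {$,d}  B: {$}
[2] (no change)
  S: {$}  A: {$,d}  B: {$}

FOLLOW(A) = ["$", "d"]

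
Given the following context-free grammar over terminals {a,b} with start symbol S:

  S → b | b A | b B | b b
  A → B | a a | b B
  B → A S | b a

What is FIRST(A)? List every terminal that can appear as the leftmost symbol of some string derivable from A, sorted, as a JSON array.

Compute FIRST by fixpoint:
round 1:
  A via A→a a: +{a}
  A via A→b B: +{b}
  B via B→A S: +{a,b}
  S via S→b: +{b}
  S: {b}  A: {a,b}  B: {a,b}
round 2: (stable)
  S: {b}  A: {a,b}  B: {a,b}

FIRST(A) = ["a", "b"]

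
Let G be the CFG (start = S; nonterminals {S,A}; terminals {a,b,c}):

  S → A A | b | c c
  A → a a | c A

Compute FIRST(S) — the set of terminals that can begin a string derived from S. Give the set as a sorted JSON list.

Compute FIRST by fixpoint:
round 1:
  A via A→a a: +{a}
  A via A→c A: +{c}
  S via S→A A: +{a,c}
  S via S→b: +{b}
  S: {a,b,c}  A: {a,c}
round 2: (no change)
  S: {a,b,c}  A: {a,c}

FIRST(S) = ["a", "b", "c"]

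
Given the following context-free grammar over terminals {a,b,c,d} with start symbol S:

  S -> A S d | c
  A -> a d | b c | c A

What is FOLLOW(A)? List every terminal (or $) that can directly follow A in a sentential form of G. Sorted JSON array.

FIRST iteration:
round 1:
  A via A→a d: +{a}
  A via A→b c: +{b}
  A via A→c A: +{c}
  S via S→A S d: +{a,b,c}
  S: {a,b,c}  A: {a,b,c}
round 2: — fixpoint
  S: {a,b,c}  A: {a,b,c}

FOLLOW iteration:
FOLLOW(S) := {$}
round 1:
  S→A S d: FOLLOW(A) ⊇ FIRST(S) = {a,b,c}; new: +{a,b,c}
  S→A S d: FOLLOW(S) ⊇ FIRST(d) = {d}; new: +{d}
  FOLLOW[S]={$,d}  FOLLOW[A]={a,b,c}
round 2: — fixpoint
  FOLLOW[S]={$,d}  FOLLOW[A]={a,b,c}

FOLLOW(A) = ["a", "b", "c"]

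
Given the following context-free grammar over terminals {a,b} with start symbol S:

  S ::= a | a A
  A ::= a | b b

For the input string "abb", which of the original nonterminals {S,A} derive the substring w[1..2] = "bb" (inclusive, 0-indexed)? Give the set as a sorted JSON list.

CNF form of G:
  S -> T1 A | a
  A -> T0 T0 | a
  T0 -> b
  T1 -> a

CYK fill (cells [i..j] with 1 ≤ i ≤ j ≤ 2 only):
  [1..1]={T0}  "b"  orig:{}
  [2..2]={T0}  "b"  orig:{}
  [1..2]={A}  "bb"

Original NTs in T[1,2] deriving "bb": ["A"]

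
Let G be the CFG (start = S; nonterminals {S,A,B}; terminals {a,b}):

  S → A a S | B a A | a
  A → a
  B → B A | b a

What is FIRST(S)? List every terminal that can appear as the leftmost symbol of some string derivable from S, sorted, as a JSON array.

FIRST sets, iterate to fixpoint:
iter 1:
  A via A→a: +{a}
  B via B→b a: +{b}
  S via S→A a S: +{a}
  S via S→B a A: +{b}
  FIRST[S]={a,b}  FIRST[A]={a}  FIRST[B]={b}
iter 2: — fixpoint
  FIRST[S]={a,b}  FIRST[A]={a}  FIRST[B]={b}

FIRST(S) = ["a", "b"]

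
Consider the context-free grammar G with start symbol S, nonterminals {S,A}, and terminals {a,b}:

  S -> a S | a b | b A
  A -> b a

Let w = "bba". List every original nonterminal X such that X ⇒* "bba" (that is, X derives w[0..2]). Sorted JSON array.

CNF form of G:
  S -> T0 A | T1 S | T1 T0
  A -> T0 T1
  T0 -> b
  T1 -> a

CYK table (by increasing span) — only the sub-triangle for w[0..2]:
  T[0,0] 'b' = {T0}  orig:{}
  T[1,1] 'b' = {T0}  orig:{}
  T[2,2] 'a' = {T1}  orig:{}
  T[0,1] 'bb' = ∅
  T[1,2] 'ba' = {A}
  T[0,2] 'bba' = {S}

Original NTs in T[0,2] deriving "bba": ["S"]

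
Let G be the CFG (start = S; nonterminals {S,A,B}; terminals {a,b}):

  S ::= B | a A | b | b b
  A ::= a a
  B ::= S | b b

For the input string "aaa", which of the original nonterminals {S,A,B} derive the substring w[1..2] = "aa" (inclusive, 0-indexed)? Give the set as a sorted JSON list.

Convert to CNF:
  S -> T0 A | T1 T1 | b
  A -> T0 T0
  B -> T0 A | T1 T1 | b
  T0 -> a
  T1 -> b

Fill CYK table bottom-up, restricted to cells inside w[1..2]:
  [1..1]={T0}  "a"  orig:{}
  [2..2]={T0}  "a"  orig:{}
  [1..2]={A}  "aa"

Original NTs in T[1,2] deriving "aa": ["A"]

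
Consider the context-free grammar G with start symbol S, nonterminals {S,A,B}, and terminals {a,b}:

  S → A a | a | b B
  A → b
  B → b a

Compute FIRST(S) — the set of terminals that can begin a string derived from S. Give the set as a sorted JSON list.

Compute FIRST by fixpoint:
pass 1:
  A via A→b: +{b}
  B via B→b a: +{b}
  S via S→A a: +{b}
  S via S→a: +{a}
  FIRST(S)={a,b}  FIRST(A)={b}  FIRST(B)={b}
pass 2: (no change)
  FIRST(S)={a,b}  FIRST(A)={b}  FIRST(B)={b}

FIRST(S) = ["a", "b"]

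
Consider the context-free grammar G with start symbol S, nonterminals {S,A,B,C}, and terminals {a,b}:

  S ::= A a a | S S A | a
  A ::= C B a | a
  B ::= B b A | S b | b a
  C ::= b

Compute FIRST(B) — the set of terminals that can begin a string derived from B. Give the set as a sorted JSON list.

FIRST iteration:
pass 1:
  A via A→a: +{a}
  B via B→b a: +{b}
  C via C→b: +{b}
  S via S→A a a: +{a}
  S: {a}  A: {a}  B: {b}  C: {b}
pass 2:
  A via A→C B a: +{b}
  B via B→S b: +{a}
  S via S→A a a: +{b}
  S: {a,b}  A: {a,b}  B: {a,b}  C: {b}
pass 3: (no change)
  S: {a,b}  A: {a,b}  B: {a,b}  C: {b}

FIRST(B) = ["a", "b"]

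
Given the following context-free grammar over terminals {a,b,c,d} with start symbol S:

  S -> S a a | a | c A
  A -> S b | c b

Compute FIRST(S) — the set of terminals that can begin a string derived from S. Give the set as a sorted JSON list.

FIRST sets, iterate to fixpoint:
pass 1:
  A via A→c b: +{c}
  S via S→a: +{a}
  S via S→c A: +{c}
  FIRST[S]={a,c}  FIRST[A]={c}
pass 2:
  A via A→S b: +{a}
  FIRST[S]={a,c}  FIRST[A]={a,c}
pass 3: — fixpoint
  FIRST[S]={a,c}  FIRST[A]={a,c}

FIRST(S) = ["a", "c"]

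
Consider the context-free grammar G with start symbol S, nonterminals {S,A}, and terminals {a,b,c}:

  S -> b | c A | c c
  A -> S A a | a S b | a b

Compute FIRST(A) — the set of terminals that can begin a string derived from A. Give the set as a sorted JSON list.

Compute FIRST by fixpoint:
pass 1:
  A via A→a S b: +{a}
  S via S→b: +{b}
  S via S→c A: +{c}
  FIRST(S)={b,c}  FIRST(A)={a}
pass 2:
  A via A→S A a: +{b,c}
  FIRST(S)={b,c}  FIRST(A)={a,b,c}
pass 3: (no change)
  FIRST(S)={b,c}  FIRST(A)={a,b,c}

FIRST(A) = ["a", "b", "c"]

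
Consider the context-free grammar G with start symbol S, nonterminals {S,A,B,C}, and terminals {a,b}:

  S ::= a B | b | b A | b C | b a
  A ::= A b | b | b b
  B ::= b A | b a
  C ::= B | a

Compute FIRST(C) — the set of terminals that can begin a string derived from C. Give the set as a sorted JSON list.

FIRST sets, iterate to fixpoint:
round 1:
  A via A→b: +{b}
  B via B→b A: +{b}
  C via C→B: +{b}
  C via C→a: +{a}
  S via S→a B: +{a}
  S via S→b: +{b}
  FIRST(S)={a,b}  FIRST(A)={b}  FIRST(B)={b}  FIRST(C)={a,b}
round 2: — fixpoint
  FIRST(S)={a,b}  FIRST(A)={b}  FIRST(B)={b}  FIRST(C)={a,b}

FIRST(C) = ["a", "b"]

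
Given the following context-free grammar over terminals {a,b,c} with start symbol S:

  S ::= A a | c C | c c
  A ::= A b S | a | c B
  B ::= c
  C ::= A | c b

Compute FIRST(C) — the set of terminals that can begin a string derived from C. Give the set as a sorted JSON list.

FIRST iteration:
pass 1:
  A via A→a: +{a}
  A via A→c B: +{c}
  B via B→c: +{c}
  C via C→A: +{a,c}
  S via S→A a: +{a,c}
  S: {a,c}  A: {a,c}  B: {c}  C: {a,c}
pass 2: done
  S: {a,c}  A: {a,c}  B: {c}  C: {a,c}

FIRST(C) = ["a", "c"]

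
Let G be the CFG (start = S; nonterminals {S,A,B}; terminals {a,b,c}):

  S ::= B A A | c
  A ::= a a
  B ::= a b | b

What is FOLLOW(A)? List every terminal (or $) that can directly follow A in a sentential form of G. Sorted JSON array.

Compute FIRST by fixpoint:
pass 1:
  A via A→a a: +{a}
  B via B→a b: +{a}
  B via B→b: +{b}
  S via S→B A A: +{a,b}
  S via S→c: +{c}
  FIRST[S]={a,b,c}  FIRST[A]={a}  FIRST[B]={a,b}
pass 2: done
  FIRST[S]={a,b,c}  FIRST[A]={a}  FIRST[B]={a,b}

FOLLOW sets:
FOLLOW(S) := {$}
iter 1:
  S→B A A: FOLLOW(B) ⊇ FIRST(A) = {a}; new: +{a}
  S→B A A: FOLLOW(A) ⊇ FIRST(A) = {a}; new: +{a}
  S→B A A: FOLLOW(A) ⊇ FOLLOW(S) ⊇ {$}; new: +{$}
  FOLLOW[S]={$}  FOLLOW[A]={$,a}  FOLLOW[B]={a}
iter 2: done
  FOLLOW[S]={$}  FOLLOW[A]={$,a}  FOLLOW[B]={a}

FOLLOW(A) = ["$", "a"]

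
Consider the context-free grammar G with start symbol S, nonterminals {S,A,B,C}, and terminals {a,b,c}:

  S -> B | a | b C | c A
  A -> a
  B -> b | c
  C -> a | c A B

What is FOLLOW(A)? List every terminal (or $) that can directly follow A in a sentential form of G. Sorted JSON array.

FIRST iteration:
pass 1:
  A via A→a: +{a}
  B via B→b: +{b}
  B via B→c: +{c}
  C via C→a: +{a}
  C via C→c A B: +{c}
  S via S→B: +{b,c}
  S via S→a: +{a}
  FIRST[S]={a,b,c}  FIRST[A]={a}  FIRST[B]={b,c}  FIRST[C]={a,c}
pass 2: (stable)
  FIRST[S]={a,b,c}  FIRST[A]={a}  FIRST[B]={b,c}  FIRST[C]={a,c}

FOLLOW iteration:
seed FOLLOW(S) with $
iter 1:
  C→c A B: FOLLOW(A) ⊇ FIRST(B) = {b,c}; new: +{b,c}
  S→B: FOLLOW(B) ⊇ FOLLOW(S) ⊇ {$}; new: +{$}
  S→b C: FOLLOW(C) ⊇ FOLLOW(S) ⊇ {$}; new: +{$}
  S→c A: FOLLOW(A) ⊇ FOLLOW(S) ⊇ {$}; new: +{$}
  FOLLOW[S]={$}  FOLLOW[A]={$,b,c}  FOLLOW[B]={$}  FOLLOW[C]={$}
iter 2: (no change)
  FOLLOW[S]={$}  FOLLOW[A]={$,b,c}  FOLLOW[B]={$}  FOLLOW[C]={$}

FOLLOW(A) = ["$", "b", "c"]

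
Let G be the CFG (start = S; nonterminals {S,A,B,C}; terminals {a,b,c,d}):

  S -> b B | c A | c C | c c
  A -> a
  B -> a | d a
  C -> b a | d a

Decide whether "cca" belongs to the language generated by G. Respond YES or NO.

Convert to CNF:
  S -> T2 B | T3 A | T3 C | T3 T3
  A -> a
  B -> T0 T1 | a
  C -> T0 T1 | T2 T1
  T0 -> d
  T1 -> a
  T2 -> b
  T3 -> c

Fill CYK table bottom-up:
  [0..0]={T3}  "c"  orig:{}
  [1..1]={T3}  "c"  orig:{}
  [2..2]={A,B,T1}  "a"  orig:{A,B}
  [0..1]={S}  "cc"
  [1..2]={S}  "ca"
  [0..2]=∅  "cca"

S ∉ T[0,2] ⇒ NO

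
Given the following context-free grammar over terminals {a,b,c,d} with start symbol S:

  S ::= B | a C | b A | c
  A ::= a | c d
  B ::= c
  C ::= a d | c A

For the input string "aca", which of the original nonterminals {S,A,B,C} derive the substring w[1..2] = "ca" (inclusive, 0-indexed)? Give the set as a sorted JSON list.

Convert to CNF:
  S -> T2 C | T3 A | c
  A -> T0 T1 | a
  B -> c
  C -> T0 A | T2 T1
  T0 -> c
  T1 -> d
  T2 -> a
  T3 -> b

CYK table (by increasing span), restricted to cells inside w[1..2]:
  cell(1,1) c: {B,S,T0}  orig:{B,S}
  cell(2,2) a: {A,T2}  orig:{A}
  cell(1,2) ca: {C}

Original NTs in T[1,2] deriving "ca": ["C"]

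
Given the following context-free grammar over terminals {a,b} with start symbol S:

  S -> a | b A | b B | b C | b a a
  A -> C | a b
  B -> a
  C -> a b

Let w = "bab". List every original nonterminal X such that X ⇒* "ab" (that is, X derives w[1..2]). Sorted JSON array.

Convert to CNF:
  S -> T1 A | T1 B | T1 C | T1 X2 | a
  A -> T0 T1
  B -> a
  C -> T0 T1
  T0 -> a
  T1 -> b
  X2 -> T0 T0

CYK table (by increasing span), restricted to cells inside w[1..2]:
  T[1,1] 'a' = {B,S,T0}  orig:{B,S}
  T[2,2] 'b' = {T1}  orig:{}
  T[1,2] 'ab' = {A,C}

Original NTs in T[1,2] deriving "ab": ["A", "C"]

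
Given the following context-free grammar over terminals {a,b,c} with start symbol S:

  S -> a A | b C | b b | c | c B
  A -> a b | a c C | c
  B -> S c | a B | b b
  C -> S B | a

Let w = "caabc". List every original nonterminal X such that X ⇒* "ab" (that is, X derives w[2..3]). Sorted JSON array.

Convert to CNF:
  S -> T0 A | T1 C | T1 T1 | T2 B | c
  A -> T0 T1 | T0 X3 | c
  B -> S T2 | T0 B | T1 T1
  C -> S B | a
  T0 -> a
  T1 -> b
  T2 -> c
  X3 -> T2 C

CYK fill (cells [i..j] with 2 ≤ i ≤ j ≤ 3 only):
  [2..2]={C,T0}  "a"  orig:{C}
  [3..3]={T1}  "b"  orig:{}
  [2..3]={A}  "ab"

Original NTs in T[2,3] deriving "ab": ["A"]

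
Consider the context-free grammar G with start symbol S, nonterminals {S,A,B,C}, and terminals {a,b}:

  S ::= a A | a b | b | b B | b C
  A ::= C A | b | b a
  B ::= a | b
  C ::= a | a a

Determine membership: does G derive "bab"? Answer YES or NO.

CNF form of G:
  S -> T0 B | T0 C | T1 A | T1 T0 | b
  A -> C A | T0 T1 | b
  B -> a | b
  C -> T1 T1 | a
  T0 -> b
  T1 -> a

CYK fill:
  cell(0,0) b: {A,B,S,T0}  orig:{A,B,S}
  cell(1,1) a: {B,C,T1}  orig:{B,C}
  cell(2,2) b: {A,B,S,T0}  orig:{A,B,S}
  cell(0,1) ba: {A,S}
  cell(1,2) ab: {A,S}
  cell(0,2) bab: ∅

S ∉ T[0,2] ⇒ NO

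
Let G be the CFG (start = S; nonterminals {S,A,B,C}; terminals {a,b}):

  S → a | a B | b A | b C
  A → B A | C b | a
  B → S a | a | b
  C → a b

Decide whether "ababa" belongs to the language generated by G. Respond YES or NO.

Convert to CNF:
  S -> T0 A | T0 C | T1 B | a
  A -> B A | C T0 | a
  B -> S T1 | a | b
  C -> T1 T0
  T0 -> b
  T1 -> a

CYK fill:
  T[0,0] 'a' = {A,B,S,T1}  orig:{A,B,S}
  T[1,1] 'b' = {B,T0}  orig:{B}
  T[2,2] 'a' = {A,B,S,T1}  orig:{A,B,S}
  T[3,3] 'b' = {B,T0}  orig:{B}
  T[4,4] 'a' = {A,B,S,T1}  orig:{A,B,S}
  T[0,1] 'ab' = {C,S}
  T[1,2] 'ba' = {A,S}
  T[2,3] 'ab' = {C,S}
  T[3,4] 'ba' = {A,S}
  T[0,2] 'aba' = {A,B}
  T[1,3] 'bab' = {S}
  T[2,4] 'aba' = {A,B}
  T[0,3] 'abab' = ∅
  T[1,4] 'baba' = {A,B,S}
  T[0,4] 'ababa' = {A,S}

S ∈ T[0,4] ⇒ YES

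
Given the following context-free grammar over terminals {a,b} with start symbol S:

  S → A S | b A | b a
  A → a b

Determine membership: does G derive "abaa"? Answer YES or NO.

Convert to CNF:
  S -> A S | T1 A | T1 T0
  A -> T0 T1
  T0 -> a
  T1 -> b

Fill CYK table bottom-up:
  cell(0,0) a: {T0}  orig:{}
  cell(1,1) b: {T1}  orig:{}
  cell(2,2) a: {T0}  orig:{}
  cell(3,3) a: {T0}  orig:{}
  cell(0,1) ab: {A}
  cell(1,2) ba: {S}
  cell(2,3) aa: ∅
  cell(0,2) aba: ∅
  cell(1,3) baa: ∅
  cell(0,3) abaa: ∅

S ∉ T[0,3] ⇒ NO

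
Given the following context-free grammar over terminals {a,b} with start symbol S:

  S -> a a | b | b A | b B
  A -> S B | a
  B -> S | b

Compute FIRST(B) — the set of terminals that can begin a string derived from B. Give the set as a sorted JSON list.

FIRST iteration:
[1]
  A via A→a: +{a}
  B via B→b: +{b}
  S via S→a a: +{a}
  S via S→b: +{b}
  FIRST(S)={a,b}  FIRST(A)={a}  FIRST(B)={b}
[2]
  A via A→S B: +{b}
  B via B→S: +{a}
  FIRST(S)={a,b}  FIRST(A)={a,b}  FIRST(B)={a,b}
[3] — fixpoint
  FIRST(S)={a,b}  FIRST(A)={a,b}  FIRST(B)={a,b}

FIRST(B) = ["a", "b"]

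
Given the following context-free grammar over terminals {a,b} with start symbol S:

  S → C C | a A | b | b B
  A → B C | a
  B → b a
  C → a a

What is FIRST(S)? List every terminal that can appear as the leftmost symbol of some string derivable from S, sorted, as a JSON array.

FIRST iteration:
pass 1:
  A via A→a: +{a}
  B via B→b a: +{b}
  C via C→a a: +{a}
  S via S→C C: +{a}
  S via S→b: +{b}
  FIRST[S]={a,b}  FIRST[A]={a}  FIRST[B]={b}  FIRST[C]={a}
pass 2:
  A via A→B C: +{b}
  FIRST[S]={a,b}  FIRST[A]={a,b}  FIRST[B]={b}  FIRST[C]={a}
pass 3: — fixpoint
  FIRST[S]={a,b}  FIRST[A]={a,b}  FIRST[B]={b}  FIRST[C]={a}

FIRST(S) = ["a", "b"]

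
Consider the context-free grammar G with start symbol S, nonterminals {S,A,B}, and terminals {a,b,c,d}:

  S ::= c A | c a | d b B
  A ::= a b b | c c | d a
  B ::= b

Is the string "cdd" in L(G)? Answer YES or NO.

CNF form of G:
  S -> T2 A | T2 T0 | T3 X5
  A -> T0 X4 | T2 T2 | T3 T0
  B -> b
  T0 -> a
  T1 -> b
  T2 -> c
  T3 -> d
  X4 -> T1 T1
  X5 -> T1 B

CYK table (by increasing span):
  T[0,0] 'c' = {T2}  orig:{}
  T[1,1] 'd' = {T3}  orig:{}
  T[2,2] 'd' = {T3}  orig:{}
  T[0,1] 'cd' = ∅
  T[1,2] 'dd' = ∅
  T[0,2] 'cdd' = ∅

S ∉ T[0,2] ⇒ NO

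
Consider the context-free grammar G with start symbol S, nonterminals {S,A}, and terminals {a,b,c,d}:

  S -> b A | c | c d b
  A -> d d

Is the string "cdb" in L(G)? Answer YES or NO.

Convert to CNF:
  S -> T1 A | T2 X3 | c
  A -> T0 T0
  T0 -> d
  T1 -> b
  T2 -> c
  X3 -> T0 T1

CYK table (by increasing span):
  cell(0,0) c: {S,T2}  orig:{S}
  cell(1,1) d: {T0}  orig:{}
  cell(2,2) b: {T1}  orig:{}
  cell(0,1) cd: ∅
  cell(1,2) db: {X3}  orig:{}
  cell(0,2) cdb: {S}

S ∈ T[0,2] ⇒ YES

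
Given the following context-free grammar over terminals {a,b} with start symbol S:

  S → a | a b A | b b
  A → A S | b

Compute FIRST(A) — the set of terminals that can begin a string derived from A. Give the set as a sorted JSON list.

FIRST sets, iterate to fixpoint:
iter 1:
  A via A→b: +{b}
  S via S→a: +{a}
  S via S→b b: +{b}
  FIRST(S)={a,b}  FIRST(A)={b}
iter 2: done
  FIRST(S)={a,b}  FIRST(A)={b}

FIRST(A) = ["b"]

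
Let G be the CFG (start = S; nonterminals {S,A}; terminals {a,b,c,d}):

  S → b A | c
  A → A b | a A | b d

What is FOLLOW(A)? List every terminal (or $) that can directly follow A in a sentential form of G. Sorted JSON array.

FIRST iteration:
[1]
  A via A→a A: +{a}
  A via A→b d: +{b}
  S via S→b A: +{b}
  S via S→c: +{c}
  FIRST(S)={b,c}  FIRST(A)={a,b}
[2] (no change)
  FIRST(S)={b,c}  FIRST(A)={a,b}

Compute FOLLOW by fixpoint:
initialize: $ ∈ FOLLOW(S)
pass 1:
  A→A b: FOLLOW(A) ⊇ FIRST(b) = {b}; new: +{b}
  S→b A: FOLLOW(A) ⊇ FOLLOW(S) ⊇ {$}; new: +{$}
  FOLLOW[S]={$}  FOLLOW[A]={$,b}
pass 2: (no change)
  FOLLOW[S]={$}  FOLLOW[A]={$,b}

FOLLOW(A) = ["$", "b"]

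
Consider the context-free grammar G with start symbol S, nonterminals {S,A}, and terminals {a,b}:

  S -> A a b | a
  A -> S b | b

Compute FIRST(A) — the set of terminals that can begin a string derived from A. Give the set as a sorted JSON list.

FIRST iteration:
pass 1:
  A via A→b: +{b}
  S via S→A a b: +{b}
  S via S→a: +{a}
  FIRST(S)={a,b}  FIRST(A)={b}
pass 2:
  A via A→S b: +{a}
  FIRST(S)={a,b}  FIRST(A)={a,b}
pass 3: (no change)
  FIRST(S)={a,b}  FIRST(A)={a,b}

FIRST(A) = ["a", "b"]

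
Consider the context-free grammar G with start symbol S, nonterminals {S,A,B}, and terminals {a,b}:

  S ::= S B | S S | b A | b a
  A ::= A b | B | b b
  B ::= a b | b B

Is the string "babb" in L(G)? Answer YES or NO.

Convert to CNF:
  S -> S B | S S | T0 A | T0 T1
  A -> A T0 | T0 B | T0 T0 | T1 T0
  B -> T0 B | T1 T0
  T0 -> b
  T1 -> a

CYK fill:
  [0..0]={T0}  "b"  orig:{}
  [1..1]={T1}  "a"  orig:{}
  [2..2]={T0}  "b"  orig:{}
  [3..3]={T0}  "b"  orig:{}
  [0..1]={S}  "ba"
  [1..2]={A,B}  "ab"
  [2..3]={A}  "bb"
  [0..2]={A,B,S}  "bab"
  [1..3]={A}  "abb"
  [0..3]={A,S}  "babb"

S ∈ T[0,3] ⇒ YES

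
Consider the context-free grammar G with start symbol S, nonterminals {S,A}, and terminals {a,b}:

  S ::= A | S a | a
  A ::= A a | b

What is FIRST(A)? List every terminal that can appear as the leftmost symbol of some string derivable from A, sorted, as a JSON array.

FIRST iteration:
pass 1:
  A via A→b: +{b}
  S via S→A: +{b}
  S via S→a: +{a}
  FIRST(S)={a,b}  FIRST(A)={b}
pass 2: — fixpoint
  FIRST(S)={a,b}  FIRST(A)={b}

FIRST(A) = ["b"]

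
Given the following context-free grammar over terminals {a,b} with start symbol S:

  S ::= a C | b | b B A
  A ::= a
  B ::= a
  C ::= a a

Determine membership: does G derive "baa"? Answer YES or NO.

Convert to CNF:
  S -> T0 C | T1 X2 | b
  A -> a
  B -> a
  C -> T0 T0
  T0 -> a
  T1 -> b
  X2 -> B A

CYK fill:
  T[0,0] 'b' = {S,T1}  orig:{S}
  T[1,1] 'a' = {A,B,T0}  orig:{A,B}
  T[2,2] 'a' = {A,B,T0}  orig:{A,B}
  T[0,1] 'ba' = ∅
  T[1,2] 'aa' = {C,X2}  orig:{C}
  T[0,2] 'baa' = {S}

S ∈ T[0,2] ⇒ YES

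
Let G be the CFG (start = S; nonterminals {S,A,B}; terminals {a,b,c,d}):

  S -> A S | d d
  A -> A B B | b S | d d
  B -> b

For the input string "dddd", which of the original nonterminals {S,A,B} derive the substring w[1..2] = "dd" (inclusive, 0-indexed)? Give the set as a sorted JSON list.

CNF form of G:
  S -> A S | T1 T1
  A -> A X2 | T0 S | T1 T1
  B -> b
  T0 -> b
  T1 -> d
  X2 -> B B

CYK table (by increasing span) (cells [i..j] with 1 ≤ i ≤ j ≤ 2 only):
  [1..1]={T1}  "d"  orig:{}
  [2..2]={T1}  "d"  orig:{}
  [1..2]={A,S}  "dd"

Original NTs in T[1,2] deriving "dd": ["A", "S"]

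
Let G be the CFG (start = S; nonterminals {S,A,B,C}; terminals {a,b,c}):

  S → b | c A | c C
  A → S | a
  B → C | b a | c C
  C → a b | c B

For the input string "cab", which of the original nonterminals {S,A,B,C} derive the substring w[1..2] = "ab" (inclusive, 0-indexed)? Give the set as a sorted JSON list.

Convert to CNF:
  S -> T0 A | T0 C | b
  A -> T0 A | T0 C | a | b
  B -> T0 B | T0 C | T1 T2 | T2 T1
  C -> T0 B | T1 T2
  T0 -> c
  T1 -> a
  T2 -> b

CYK table (by increasing span), restricted to cells inside w[1..2]:
  cell(1,1) a: {A,T1}  orig:{A}
  cell(2,2) b: {A,S,T2}  orig:{A,S}
  cell(1,2) ab: {B,C}

Original NTs in T[1,2] deriving "ab": ["B", "C"]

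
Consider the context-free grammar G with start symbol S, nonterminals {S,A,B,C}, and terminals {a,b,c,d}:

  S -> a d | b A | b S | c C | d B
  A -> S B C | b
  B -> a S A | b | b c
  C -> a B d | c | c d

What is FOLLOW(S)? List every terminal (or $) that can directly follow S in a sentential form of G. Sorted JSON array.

FIRST sets, iterate to fixpoint:
[1]
  A via A→b: +{b}
  B via B→a S A: +{a}
  B via B→b: +{b}
  C via C→a B d: +{a}
  C via C→c: +{c}
  S via S→a d: +{a}
  S via S→b A: +{b}
  S via S→c C: +{c}
  S via S→d B: +{d}
  S: {a,b,c,d}  A: {b}  B: {a,b}  C: {a,c}
[2]
  A via A→S B C: +{a,c,d}
  S: {a,b,c,d}  A: {a,b,c,d}  B: {a,b}  C: {a,c}
[3] (no change)
  S: {a,b,c,d}  A: {a,b,c,d}  B: {a,b}  C: {a,c}

Compute FOLLOW by fixpoint:
initialize: $ ∈ FOLLOW(S)
[1]
  A→S B C: FOLLOW(S) ⊇ FIRST(B) = {a,b}; new: +{a,b}
  A→S B C: FOLLOW(B) ⊇ FIRST(C) = {a,c}; new: +{a,c}
  B→a S A: FOLLOW(S) ⊇ FIRST(A) = {a,b,c,d}; new: +{c,d}
  B→a S A: FOLLOW(A) ⊇ FOLLOW(B) ⊇ {a,c}; new: +{a,c}
  C→a B d: FOLLOW(B) ⊇ FIRST(d) = {d}; new: +{d}
  S→b A: FOLLOW(A) ⊇ FOLLOW(S) ⊇ {$,a,b,c,d}; new: +{$,b,d}
  S→c C: FOLLOW(C) ⊇ FOLLOW(S) ⊇ {$,a,b,c,d}; new: +{$,a,b,c,d}
  S→d B: FOLLOW(B) ⊇ FOLLOW(S) ⊇ {$,a,b,c,d}; new: +{$,b}
  S: {$,a,b,c,d}  A: {$,a,b,c,d}  B: {$,a,b,c,d}  C: {$,a,b,c,d}
[2] (no change)
  S: {$,a,b,c,d}  A: {$,a,b,c,d}  B: {$,a,b,c,d}  C: {$,a,b,c,d}

FOLLOW(S) = ["$", "a", "b", "c", "d"]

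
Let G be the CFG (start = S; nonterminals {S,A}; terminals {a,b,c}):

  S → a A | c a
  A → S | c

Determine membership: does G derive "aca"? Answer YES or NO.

CNF form of G:
  S -> T0 A | T1 T0
  A -> T0 A | T1 T0 | c
  T0 -> a
  T1 -> c

Fill CYK table bottom-up:
  [0..0]={T0}  "a"  orig:{}
  [1..1]={A,T1}  "c"  orig:{A}
  [2..2]={T0}  "a"  orig:{}
  [0..1]={A,S}  "ac"
  [1..2]={A,S}  "ca"
  [0..2]={A,S}  "aca"

S ∈ T[0,2] ⇒ YES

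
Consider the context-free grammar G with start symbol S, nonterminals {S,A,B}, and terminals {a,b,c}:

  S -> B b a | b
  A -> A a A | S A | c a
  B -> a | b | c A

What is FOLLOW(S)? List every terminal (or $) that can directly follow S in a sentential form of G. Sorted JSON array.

FIRST iteration:
iter 1:
  A via A→c a: +{c}
  B via B→a: +{a}
  B via B→b: +{b}
  B via B→c A: +{c}
  S via S→B b a: +{a,b,c}
  FIRST(S)={a,b,c}  FIRST(A)={c}  FIRST(B)={a,b,c}
iter 2:
  A via A→S A: +{a,b}
  FIRST(S)={a,b,c}  FIRST(A)={a,b,c}  FIRST(B)={a,b,c}
iter 3: (stable)
  FIRST(S)={a,b,c}  FIRST(A)={a,b,c}  FIRST(B)={a,b,c}

Compute FOLLOW by fixpoint:
initialize: $ ∈ FOLLOW(S)
iter 1:
  A→A a A: FOLLOW(A) ⊇ FIRST(a) = {a}; new: +{a}
  A→S A: FOLLOW(S) ⊇ FIRST(A) = {a,b,c}; new: +{a,b,c}
  S→B b a: FOLLOW(B) ⊇ FIRST(b) = {b}; new: +{b}
  S: {$,a,b,c}  A: {a}  B: {b}
iter 2:
  B→c A: FOLLOW(A) ⊇ FOLLOW(B) ⊇ {b}; new: +{b}
  S: {$,a,b,c}  A: {a,b}  B: {b}
iter 3: done
  S: {$,a,b,c}  A: {a,b}  B: {b}

FOLLOW(S) = ["$", "a", "b", "c"]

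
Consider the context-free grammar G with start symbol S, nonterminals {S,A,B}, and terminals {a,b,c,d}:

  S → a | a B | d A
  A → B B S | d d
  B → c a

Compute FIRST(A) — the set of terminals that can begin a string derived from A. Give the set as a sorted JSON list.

FIRST sets, iterate to fixpoint:
[1]
  A via A→d d: +{d}
  B via B→c a: +{c}
  S via S→a: +{a}
  S via S→d A: +{d}
  FIRST(S)={a,d}  FIRST(A)={d}  FIRST(B)={c}
[2]
  A via A→B B S: +{c}
  FIRST(S)={a,d}  FIRST(A)={c,d}  FIRST(B)={c}
[3] done
  FIRST(S)={a,d}  FIRST(A)={c,d}  FIRST(B)={c}

FIRST(A) = ["c", "d"]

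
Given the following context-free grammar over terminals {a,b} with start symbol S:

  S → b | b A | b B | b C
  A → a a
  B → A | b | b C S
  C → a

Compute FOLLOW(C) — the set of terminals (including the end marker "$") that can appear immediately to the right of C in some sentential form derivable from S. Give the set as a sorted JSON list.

FIRST iteration:
round 1:
  A via A→a a: +{a}
  B via B→A: +{a}
  B via B→b: +{b}
  C via C→a: +{a}
  S via S→b: +{b}
  FIRST(S)={b}  FIRST(A)={a}  FIRST(B)={a,b}  FIRST(C)={a}
round 2: (stable)
  FIRST(S)={b}  FIRST(A)={a}  FIRST(B)={a,b}  FIRST(C)={a}

Compute FOLLOW by fixpoint:
FOLLOW(S) := {$}
pass 1:
  B→b C S: FOLLOW(C) ⊇ FIRST(S) = {b}; new: +{b}
  S→b A: FOLLOW(A) ⊇ FOLLOW(S) ⊇ {$}; new: +{$}
  S→b B: FOLLOW(B) ⊇ FOLLOW(S) ⊇ {$}; new: +{$}
  S→b C: FOLLOW(C) ⊇ FOLLOW(S) ⊇ {$}; new: +{$}
  FOLLOW[S]={$}  FOLLOW[A]={$}  FOLLOW[B]={$}  FOLLOW[C]={$,b}
pass 2: (stable)
  FOLLOW[S]={$}  FOLLOW[A]={$}  FOLLOW[B]={$}  FOLLOW[C]={$,b}

FOLLOW(C) = ["$", "b"]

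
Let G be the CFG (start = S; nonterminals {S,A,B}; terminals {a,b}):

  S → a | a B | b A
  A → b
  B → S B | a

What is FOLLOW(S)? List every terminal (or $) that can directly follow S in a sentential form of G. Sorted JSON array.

FIRST sets, iterate to fixpoint:
round 1:
  A via A→b: +{b}
  B via B→a: +{a}
  S via S→a: +{a}
  S via S→b A: +{b}
  FIRST(S)={a,b}  FIRST(A)={b}  FIRST(B)={a}
round 2:
  B via B→S B: +{b}
  FIRST(S)={a,b}  FIRST(A)={b}  FIRST(B)={a,b}
round 3: (stable)
  FIRST(S)={a,b}  FIRST(A)={b}  FIRST(B)={a,b}

FOLLOW sets:
seed FOLLOW(S) with $
round 1:
  B→S B: FOLLOW(S) ⊇ FIRST(B) = {a,b}; new: +{a,b}
  S→a B: FOLLOW(B) ⊇ FOLLOW(S) ⊇ {$,a,b}; new: +{$,a,b}
  S→b A: FOLLOW(A) ⊇ FOLLOW(S) ⊇ {$,a,b}; new: +{$,a,b}
  FOLLOW[S]={$,a,b}  FOLLOW[A]={$,a,b}  FOLLOW[B]={$,a,b}
round 2: done
  FOLLOW[S]={$,a,b}  FOLLOW[A]={$,a,b}  FOLLOW[B]={$,a,b}

FOLLOW(S) = ["$", "a", "b"]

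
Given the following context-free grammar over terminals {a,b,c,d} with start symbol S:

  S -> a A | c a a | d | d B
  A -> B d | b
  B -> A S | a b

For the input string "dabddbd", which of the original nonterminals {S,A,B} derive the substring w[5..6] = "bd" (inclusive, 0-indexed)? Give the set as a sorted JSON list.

CNF form of G:
  S -> T0 B | T1 A | T3 X4 | d
  A -> B T0 | b
  B -> A S | T1 T2
  T0 -> d
  T1 -> a
  T2 -> b
  T3 -> c
  X4 -> T1 T1

CYK table (by increasing span), restricted to cells inside w[5..6]:
  cell(5,5) b: {A,T2}  orig:{A}
  cell(6,6) d: {S,T0}  orig:{S}
  cell(5,6) bd: {B}

Original NTs in T[5,6] deriving "bd": ["B"]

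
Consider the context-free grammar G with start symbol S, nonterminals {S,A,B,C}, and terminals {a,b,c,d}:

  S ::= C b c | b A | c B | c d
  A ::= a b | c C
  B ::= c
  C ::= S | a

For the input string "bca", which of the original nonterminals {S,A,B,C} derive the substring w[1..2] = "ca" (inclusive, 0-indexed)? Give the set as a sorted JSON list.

Convert to CNF:
  S -> C X5 | T1 A | T2 B | T2 T3
  A -> T0 T1 | T2 C
  B -> c
  C -> C X4 | T1 A | T2 B | T2 T3 | a
  T0 -> a
  T1 -> b
  T2 -> c
  T3 -> d
  X4 -> T1 T2
  X5 -> T1 T2

CYK fill (cells [i..j] with 1 ≤ i ≤ j ≤ 2 only):
  cell(1,1) c: {B,T2}  orig:{B}
  cell(2,2) a: {C,T0}  orig:{C}
  cell(1,2) ca: {A}

Original NTs in T[1,2] deriving "ca": ["A"]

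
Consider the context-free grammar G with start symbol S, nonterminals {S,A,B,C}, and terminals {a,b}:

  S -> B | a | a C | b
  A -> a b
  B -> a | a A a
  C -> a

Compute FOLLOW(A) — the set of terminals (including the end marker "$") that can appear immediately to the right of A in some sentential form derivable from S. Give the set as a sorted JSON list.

FIRST sets, iterate to fixpoint:
[1]
  A via A→a b: +{a}
  B via B→a: +{a}
  C via C→a: +{a}
  S via S→B: +{a}
  S via S→b: +{b}
  FIRST(S)={a,b}  FIRST(A)={a}  FIRST(B)={a}  FIRST(C)={a}
[2] — fixpoint
  FIRST(S)={a,b}  FIRST(A)={a}  FIRST(B)={a}  FIRST(C)={a}

FOLLOW sets:
seed FOLLOW(S) with $
[1]
  B→a A a: FOLLOW(A) ⊇ FIRST(a) = {a}; new: +{a}
  S→B: FOLLOW(B) ⊇ FOLLOW(S) ⊇ {$}; new: +{$}
  S→a C: FOLLOW(C) ⊇ FOLLOW(S) ⊇ {$}; new: +{$}
  FOLLOW[S]={$}  FOLLOW[A]={a}  FOLLOW[B]={$}  FOLLOW[C]={$}
[2] done
  FOLLOW[S]={$}  FOLLOW[A]={a}  FOLLOW[B]={$}  FOLLOW[C]={$}

FOLLOW(A) = ["a"]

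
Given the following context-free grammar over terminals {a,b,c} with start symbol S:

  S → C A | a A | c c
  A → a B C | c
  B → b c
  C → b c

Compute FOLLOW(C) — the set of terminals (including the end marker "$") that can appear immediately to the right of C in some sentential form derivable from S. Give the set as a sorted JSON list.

FIRST sets, iterate to fixpoint:
pass 1:
  A via A→a B C: +{a}
  A via A→c: +{c}
  B via B→b c: +{b}
  C via C→b c: +{b}
  S via S→C A: +{b}
  S via S→a A: +{a}
  S via S→c c: +{c}
  FIRST[S]={a,b,c}  FIRST[A]={a,c}  FIRST[B]={b}  FIRST[C]={b}
pass 2: — fixpoint
  FIRST[S]={a,b,c}  FIRST[A]={a,c}  FIRST[B]={b}  FIRST[C]={b}

FOLLOW iteration:
seed FOLLOW(S) with $
[1]
  A→a B C: FOLLOW(B) ⊇ FIRST(C) = {b}; new: +{b}
  S→C A: FOLLOW(C) ⊇ FIRST(A) = {a,c}; new: +{a,c}
  S→C A: FOLLOW(A) ⊇ FOLLOW(S) ⊇ {$}; new: +{$}
  S: {$}  A: {$}  B: {b}  C: {a,c}
[2]
  A→a B C: FOLLOW(C) ⊇ FOLLOW(A) ⊇ {$}; new: +{$}
  S: {$}  A: {$}  B: {b}  C: {$,a,c}
[3] (stable)
  S: {$}  A: {$}  B: {b}  C: {$,a,c}

FOLLOW(C) = ["$", "a", "c"]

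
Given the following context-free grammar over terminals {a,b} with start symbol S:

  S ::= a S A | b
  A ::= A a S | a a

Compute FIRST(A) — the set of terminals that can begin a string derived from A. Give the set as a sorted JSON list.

FIRST sets, iterate to fixpoint:
pass 1:
  A via A→a a: +{a}
  S via S→a S A: +{a}
  S via S→b: +{b}
  S: {a,b}  A: {a}
pass 2: (stable)
  S: {a,b}  A: {a}

FIRST(A) = ["a"]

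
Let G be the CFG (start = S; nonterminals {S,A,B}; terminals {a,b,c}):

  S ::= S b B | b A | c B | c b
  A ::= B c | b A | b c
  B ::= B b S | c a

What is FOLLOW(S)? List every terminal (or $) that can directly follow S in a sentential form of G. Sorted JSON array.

FIRST iteration:
pass 1:
  A via A→b A: +{b}
  B via B→c a: +{c}
  S via S→b A: +{b}
  S via S→c B: +{c}
  FIRST(S)={b,c}  FIRST(A)={b}  FIRST(B)={c}
pass 2:
  A via A→B c: +{c}
  FIRST(S)={b,c}  FIRST(A)={b,c}  FIRST(B)={c}
pass 3: — fixpoint
  FIRST(S)={b,c}  FIRST(A)={b,c}  FIRST(B)={c}

Compute FOLLOW by fixpoint:
FOLLOW(S) := {$}
round 1:
  A→B c: FOLLOW(B) ⊇ FIRST(c) = {c}; new: +{c}
  B→B b S: FOLLOW(B) ⊇ FIRST(b) = {b}; new: +{b}
  B→B b S: FOLLOW(S) ⊇ FOLLOW(B) ⊇ {b,c}; new: +{b,c}
  S→S b B: FOLLOW(B) ⊇ FOLLOW(S) ⊇ {$,b,c}; new: +{$}
  S→b A: FOLLOW(A) ⊇ FOLLOW(S) ⊇ {$,b,c}; new: +{$,b,c}
  FOLLOW[S]={$,b,c}  FOLLOW[A]={$,b,c}  FOLLOW[B]={$,b,c}
round 2: done
  FOLLOW[S]={$,b,c}  FOLLOW[A]={$,b,c}  FOLLOW[B]={$,b,c}

FOLLOW(S) = ["$", "b", "c"]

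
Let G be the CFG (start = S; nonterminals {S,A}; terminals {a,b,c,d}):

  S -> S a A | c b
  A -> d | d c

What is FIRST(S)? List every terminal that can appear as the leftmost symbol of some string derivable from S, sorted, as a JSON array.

FIRST sets, iterate to fixpoint:
[1]
  A via A→d: +{d}
  S via S→c b: +{c}
  FIRST[S]={c}  FIRST[A]={d}
[2] (stable)
  FIRST[S]={c}  FIRST[A]={d}

FIRST(S) = ["c"]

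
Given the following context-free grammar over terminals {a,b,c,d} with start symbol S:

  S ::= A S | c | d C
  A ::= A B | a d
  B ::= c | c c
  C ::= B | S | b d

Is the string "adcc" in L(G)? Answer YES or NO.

CNF form of G:
  S -> A S | T1 C | c
  A -> A B | T0 T1
  B -> T2 T2 | c
  C -> A S | T1 C | T2 T2 | T3 T1 | c
  T0 -> a
  T1 -> d
  T2 -> c
  T3 -> b

CYK fill:
  [0..0]={T0}  "a"  orig:{}
  [1..1]={T1}  "d"  orig:{}
  [2..2]={B,C,S,T2}  "c"  orig:{B,C,S}
  [3..3]={B,C,S,T2}  "c"  orig:{B,C,S}
  [0..1]={A}  "ad"
  [1..2]={C,S}  "dc"
  [2..3]={B,C}  "cc"
  [0..2]={A,C,S}  "adc"
  [1..3]={C,S}  "dcc"
  [0..3]={A,C,S}  "adcc"

S ∈ T[0,3] ⇒ YES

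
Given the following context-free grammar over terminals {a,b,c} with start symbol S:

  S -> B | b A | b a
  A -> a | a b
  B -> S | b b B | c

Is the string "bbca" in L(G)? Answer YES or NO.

CNF form of G:
  S -> T1 A | T1 T0 | T1 X3 | c
  A -> T0 T1 | a
  B -> T1 A | T1 T0 | T1 X2 | c
  T0 -> a
  T1 -> b
  X2 -> T1 B
  X3 -> T1 B

CYK fill:
  T[0,0] 'b' = {T1}  orig:{}
  T[1,1] 'b' = {T1}  orig:{}
  T[2,2] 'c' = {B,S}
  T[3,3] 'a' = {A,T0}  orig:{A}
  T[0,1] 'bb' = ∅
  T[1,2] 'bc' = {X2,X3}  orig:{}
  T[2,3] 'ca' = ∅
  T[0,2] 'bbc' = {B,S}
  T[1,3] 'bca' = ∅
  T[0,3] 'bbca' = ∅

S ∉ T[0,3] ⇒ NO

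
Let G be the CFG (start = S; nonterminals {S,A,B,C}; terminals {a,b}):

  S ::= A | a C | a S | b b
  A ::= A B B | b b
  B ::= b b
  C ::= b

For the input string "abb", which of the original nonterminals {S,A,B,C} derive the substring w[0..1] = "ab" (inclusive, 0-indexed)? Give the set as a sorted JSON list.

CNF form of G:
  S -> A X3 | T0 T0 | T1 C | T1 S
  A -> A X2 | T0 T0
  B -> T0 T0
  C -> b
  T0 -> b
  T1 -> a
  X2 -> B B
  X3 -> B B

CYK fill — only the sub-triangle for w[0..1]:
  [0..0]={T1}  "a"  orig:{}
  [1..1]={C,T0}  "b"  orig:{C}
  [0..1]={S}  "ab"

Original NTs in T[0,1] deriving "ab": ["S"]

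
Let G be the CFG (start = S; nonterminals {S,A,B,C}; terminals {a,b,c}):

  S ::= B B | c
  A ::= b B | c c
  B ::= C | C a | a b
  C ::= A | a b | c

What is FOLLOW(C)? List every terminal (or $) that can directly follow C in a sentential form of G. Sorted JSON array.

FIRST sets, iterate to fixpoint:
[1]
  A via A→b B: +{b}
  A via A→c c: +{c}
  B via B→a b: +{a}
  C via C→A: +{b,c}
  C via C→a b: +{a}
  S via S→B B: +{a}
  S via S→c: +{c}
  FIRST(S)={a,c}  FIRST(A)={b,c}  FIRST(B)={a}  FIRST(C)={a,b,c}
[2]
  B via B→C: +{b,c}
  S via S→B B: +{b}
  FIRST(S)={a,b,c}  FIRST(A)={b,c}  FIRST(B)={a,b,c}  FIRST(C)={a,b,c}
[3] — fixpoint
  FIRST(S)={a,b,c}  FIRST(A)={b,c}  FIRST(B)={a,b,c}  FIRST(C)={a,b,c}

Compute FOLLOW by fixpoint:
FOLLOW(S) := {$}
round 1:
  B→C a: FOLLOW(C) ⊇ FIRST(a) = {a}; new: +{a}
  C→A: FOLLOW(A) ⊇ FOLLOW(C) ⊇ {a}; new: +{a}
  S→B B: FOLLOW(B) ⊇ FIRST(B) = {a,b,c}; new: +{a,b,c}
  S→B B: FOLLOW(B) ⊇ FOLLOW(S) ⊇ {$}; new: +{$}
  FOLLOW(S)={$}  FOLLOW(A)={a}  FOLLOW(B)={$,a,b,c}  FOLLOW(C)={a}
round 2:
  B→C: FOLLOW(C) ⊇ FOLLOW(B) ⊇ {$,a,b,c}; new: +{$,b,c}
  C→A: FOLLOW(A) ⊇ FOLLOW(C) ⊇ {$,a,b,c}; new: +{$,b,c}
  FOLLOW(S)={$}  FOLLOW(A)={$,a,b,c}  FOLLOW(B)={$,a,b,c}  FOLLOW(C)={$,a,b,c}
round 3: done
  FOLLOW(S)={$}  FOLLOW(A)={$,a,b,c}  FOLLOW(B)={$,a,b,c}  FOLLOW(C)={$,a,b,c}

FOLLOW(C) = ["$", "a", "b", "c"]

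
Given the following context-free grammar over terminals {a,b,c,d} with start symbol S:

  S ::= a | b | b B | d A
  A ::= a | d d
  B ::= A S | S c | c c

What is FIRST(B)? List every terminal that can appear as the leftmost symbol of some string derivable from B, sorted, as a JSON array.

Compute FIRST by fixpoint:
pass 1:
  A via A→a: +{a}
  A via A→d d: +{d}
  B via B→A S: +{a,d}
  B via B→c c: +{c}
  S via S→a: +{a}
  S via S→b: +{b}
  S via S→d A: +{d}
  S: {a,b,d}  A: {a,d}  B: {a,c,d}
pass 2:
  B via B→S c: +{b}
  S: {a,b,d}  A: {a,d}  B: {a,b,c,d}
pass 3: done
  S: {a,b,d}  A: {a,d}  B: {a,b,c,d}

FIRST(B) = ["a", "b", "c", "d"]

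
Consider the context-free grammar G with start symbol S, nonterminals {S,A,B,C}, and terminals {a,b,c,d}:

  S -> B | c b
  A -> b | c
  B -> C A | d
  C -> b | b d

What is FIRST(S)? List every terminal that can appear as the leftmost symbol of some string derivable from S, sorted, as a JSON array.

FIRST iteration:
[1]
  A via A→b: +{b}
  A via A→c: +{c}
  B via B→d: +{d}
  C via C→b: +{b}
  S via S→B: +{d}
  S via S→c b: +{c}
  FIRST[S]={c,d}  FIRST[A]={b,c}  FIRST[B]={d}  FIRST[C]={b}
[2]
  B via B→C A: +{b}
  S via S→B: +{b}
  FIRST[S]={b,c,d}  FIRST[A]={b,c}  FIRST[B]={b,d}  FIRST[C]={b}
[3] — fixpoint
  FIRST[S]={b,c,d}  FIRST[A]={b,c}  FIRST[B]={b,d}  FIRST[C]={b}

FIRST(S) = ["b", "c", "d"]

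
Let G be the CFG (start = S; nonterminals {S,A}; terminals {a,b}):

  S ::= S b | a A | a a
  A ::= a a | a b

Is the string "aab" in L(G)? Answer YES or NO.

CNF form of G:
  S -> S T1 | T0 A | T0 T0
  A -> T0 T0 | T0 T1
  T0 -> a
  T1 -> b

CYK table (by increasing span):
  T[0,0] 'a' = {T0}  orig:{}
  T[1,1] 'a' = {T0}  orig:{}
  T[2,2] 'b' = {T1}  orig:{}
  T[0,1] 'aa' = {A,S}
  T[1,2] 'ab' = {A}
  T[0,2] 'aab' = {S}

S ∈ T[0,2] ⇒ YES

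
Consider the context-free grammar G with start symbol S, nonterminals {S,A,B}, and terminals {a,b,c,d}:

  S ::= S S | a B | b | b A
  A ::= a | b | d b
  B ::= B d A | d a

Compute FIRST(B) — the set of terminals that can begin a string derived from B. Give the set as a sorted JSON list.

FIRST iteration:
iter 1:
  A via A→a: +{a}
  A via A→b: +{b}
  A via A→d b: +{d}
  B via B→d a: +{d}
  S via S→a B: +{a}
  S via S→b: +{b}
  FIRST(S)={a,b}  FIRST(A)={a,b,d}  FIRST(B)={d}
iter 2: (stable)
  FIRST(S)={a,b}  FIRST(A)={a,b,d}  FIRST(B)={d}

FIRST(B) = ["d"]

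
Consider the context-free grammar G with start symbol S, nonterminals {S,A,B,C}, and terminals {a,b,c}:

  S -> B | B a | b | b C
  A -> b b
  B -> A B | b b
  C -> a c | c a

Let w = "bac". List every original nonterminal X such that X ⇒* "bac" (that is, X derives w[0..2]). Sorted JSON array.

CNF form of G:
  S -> A B | B T1 | T0 C | T0 T0 | b
  A -> T0 T0
  B -> A B | T0 T0
  C -> T1 T2 | T2 T1
  T0 -> b
  T1 -> a
  T2 -> c

CYK table (by increasing span) — only the sub-triangle for w[0..2]:
  T[0,0] 'b' = {S,T0}  orig:{S}
  T[1,1] 'a' = {T1}  orig:{}
  T[2,2] 'c' = {T2}  orig:{}
  T[0,1] 'ba' = ∅
  T[1,2] 'ac' = {C}
  T[0,2] 'bac' = {S}

Original NTs in T[0,2] deriving "bac": ["S"]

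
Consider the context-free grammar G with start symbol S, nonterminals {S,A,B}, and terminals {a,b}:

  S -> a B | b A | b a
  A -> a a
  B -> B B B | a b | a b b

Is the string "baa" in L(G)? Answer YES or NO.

CNF form of G:
  S -> T0 B | T1 A | T1 T0
  A -> T0 T0
  B -> B X2 | T0 T1 | T0 X3
  T0 -> a
  T1 -> b
  X2 -> B B
  X3 -> T1 T1

CYK fill:
  cell(0,0) b: {T1}  orig:{}
  cell(1,1) a: {T0}  orig:{}
  cell(2,2) a: {T0}  orig:{}
  cell(0,1) ba: {S}
  cell(1,2) aa: {A}
  cell(0,2) baa: {S}

S ∈ T[0,2] ⇒ YES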